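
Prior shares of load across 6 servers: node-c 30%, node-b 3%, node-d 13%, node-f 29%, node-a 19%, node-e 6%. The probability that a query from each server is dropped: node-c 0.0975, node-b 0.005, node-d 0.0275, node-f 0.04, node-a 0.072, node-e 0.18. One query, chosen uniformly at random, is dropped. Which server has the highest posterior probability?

node-c

Unnormalized posteriors (prior × likelihood):
  node-c: 0.3 × 0.0975 = 0.02925
  node-b: 0.03 × 0.005 = 0.00015
  node-d: 0.13 × 0.0275 = 0.003575
  node-f: 0.29 × 0.04 = 0.0116
  node-a: 0.19 × 0.072 = 0.01368
  node-e: 0.06 × 0.18 = 0.0108
Total = 0.069055.
Largest term belongs to node-c, so node-c is most probable.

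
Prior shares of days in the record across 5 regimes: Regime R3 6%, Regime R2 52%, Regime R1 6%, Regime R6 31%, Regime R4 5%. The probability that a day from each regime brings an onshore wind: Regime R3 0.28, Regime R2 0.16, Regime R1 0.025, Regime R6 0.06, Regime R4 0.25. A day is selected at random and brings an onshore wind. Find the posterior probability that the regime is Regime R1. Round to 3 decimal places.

Prior × likelihood for each hypothesis:
  Regime R3: 0.06 × 0.28 = 0.0168
  Regime R2: 0.52 × 0.16 = 0.0832
  Regime R1: 0.06 × 0.025 = 0.0015
  Regime R6: 0.31 × 0.06 = 0.0186
  Regime R4: 0.05 × 0.25 = 0.0125
Sum = 0.1326.
P(Regime R1 | evidence) = 0.0015 / 0.1326 ≈ 0.011.

0.011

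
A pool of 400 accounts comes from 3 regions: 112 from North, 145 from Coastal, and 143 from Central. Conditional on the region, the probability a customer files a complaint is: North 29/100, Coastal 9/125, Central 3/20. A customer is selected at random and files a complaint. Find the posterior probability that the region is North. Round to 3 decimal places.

Compute prior × likelihood for every hypothesis:
  North: 0.28 × 0.29 = 0.0812
  Coastal: 0.3625 × 0.072 = 0.0261
  Central: 0.3575 × 0.15 = 0.053625
Sum = 0.160925.
P(North | evidence) = 0.0812 / 0.160925 ≈ 0.505.

0.505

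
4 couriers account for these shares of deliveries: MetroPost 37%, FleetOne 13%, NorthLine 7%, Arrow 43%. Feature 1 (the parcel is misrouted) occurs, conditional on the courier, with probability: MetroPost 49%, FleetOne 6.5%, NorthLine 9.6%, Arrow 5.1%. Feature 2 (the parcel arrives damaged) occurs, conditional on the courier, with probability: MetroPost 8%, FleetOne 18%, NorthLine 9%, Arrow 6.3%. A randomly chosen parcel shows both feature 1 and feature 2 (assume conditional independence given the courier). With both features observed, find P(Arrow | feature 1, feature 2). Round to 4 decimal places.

Compute prior × likelihood for every hypothesis:
  MetroPost: 0.37 × 0.49 × 0.08 = 0.014504
  FleetOne: 0.13 × 0.065 × 0.18 = 0.001521
  NorthLine: 0.07 × 0.096 × 0.09 = 0.0006048
  Arrow: 0.43 × 0.051 × 0.063 = 0.00138159
Normalizing constant = 0.01801139.
P(Arrow | evidence) = 0.00138159 / 0.01801139 ≈ 0.0767.

0.0767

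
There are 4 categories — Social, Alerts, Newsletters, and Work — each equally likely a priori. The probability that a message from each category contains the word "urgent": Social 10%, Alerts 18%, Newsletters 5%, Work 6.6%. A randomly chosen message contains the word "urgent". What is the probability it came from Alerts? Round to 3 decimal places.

With a uniform prior (1/4 each), posterior ∝ likelihood:
  Social: 0.1
  Alerts: 0.18
  Newsletters: 0.05
  Work: 0.066
Normalizing constant = 0.396.
P(Alerts | evidence) = 0.18 / 0.396 ≈ 0.455.

0.455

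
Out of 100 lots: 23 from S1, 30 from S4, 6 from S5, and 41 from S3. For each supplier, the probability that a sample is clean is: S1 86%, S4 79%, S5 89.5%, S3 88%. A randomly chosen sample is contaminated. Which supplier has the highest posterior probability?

Taking complements, P(contaminated | each) = S1 0.14, S4 0.21, S5 0.105, S3 0.12.
Compute prior × likelihood for every hypothesis:
  S1: 0.23 × 0.14 = 0.0322
  S4: 0.3 × 0.21 = 0.063
  S5: 0.06 × 0.105 = 0.0063
  S3: 0.41 × 0.12 = 0.0492
Total = 0.1507.
Largest term belongs to S4, so S4 is most probable.

S4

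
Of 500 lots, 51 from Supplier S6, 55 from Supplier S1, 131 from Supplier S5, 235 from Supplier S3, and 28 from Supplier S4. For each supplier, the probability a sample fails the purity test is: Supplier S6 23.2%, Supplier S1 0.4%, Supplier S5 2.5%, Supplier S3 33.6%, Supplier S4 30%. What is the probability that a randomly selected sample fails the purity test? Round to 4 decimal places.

0.2054

By Bayes' rule, posterior ∝ prior × likelihood:
  Supplier S6: 0.102 × 0.232 = 0.023664
  Supplier S1: 0.11 × 0.004 = 0.00044
  Supplier S5: 0.262 × 0.025 = 0.00655
  Supplier S3: 0.47 × 0.336 = 0.15792
  Supplier S4: 0.056 × 0.3 = 0.0168
P(off-spec) = 0.023664 + 0.00044 + 0.00655 + 0.15792 + 0.0168 = 0.205374 → 0.2054.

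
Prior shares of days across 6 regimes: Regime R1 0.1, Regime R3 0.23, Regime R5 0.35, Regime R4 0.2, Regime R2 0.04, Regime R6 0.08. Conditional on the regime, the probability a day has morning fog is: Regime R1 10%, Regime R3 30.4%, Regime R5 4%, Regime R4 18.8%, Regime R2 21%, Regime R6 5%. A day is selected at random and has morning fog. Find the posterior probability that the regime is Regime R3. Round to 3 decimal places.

Unnormalized posteriors (prior × likelihood):
  Regime R1: 0.1 × 0.1 = 0.01
  Regime R3: 0.23 × 0.304 = 0.06992
  Regime R5: 0.35 × 0.04 = 0.014
  Regime R4: 0.2 × 0.188 = 0.0376
  Regime R2: 0.04 × 0.21 = 0.0084
  Regime R6: 0.08 × 0.05 = 0.004
Normalizing constant = 0.14392.
P(Regime R3 | evidence) = 0.06992 / 0.14392 ≈ 0.486.

0.486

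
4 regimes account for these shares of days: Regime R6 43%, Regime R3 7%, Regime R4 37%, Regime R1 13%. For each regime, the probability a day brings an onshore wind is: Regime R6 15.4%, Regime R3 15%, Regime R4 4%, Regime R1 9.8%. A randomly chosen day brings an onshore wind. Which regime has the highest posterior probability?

Regime R6

Compute prior × likelihood for every hypothesis:
  Regime R6: 0.43 × 0.154 = 0.06622
  Regime R3: 0.07 × 0.15 = 0.0105
  Regime R4: 0.37 × 0.04 = 0.0148
  Regime R1: 0.13 × 0.098 = 0.01274
Normalizing constant = 0.10426.
Largest term belongs to Regime R6, so Regime R6 is most probable.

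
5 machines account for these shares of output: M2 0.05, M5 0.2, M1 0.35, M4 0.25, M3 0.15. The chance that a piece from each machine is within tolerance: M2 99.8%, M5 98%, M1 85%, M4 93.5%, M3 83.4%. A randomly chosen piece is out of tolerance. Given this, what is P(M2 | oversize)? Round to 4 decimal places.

0.0010

Taking complements, P(oversize | each) = M2 0.002, M5 0.02, M1 0.15, M4 0.065, M3 0.166.
Prior × likelihood for each hypothesis:
  M2: 0.05 × 0.002 = 0.0001
  M5: 0.2 × 0.02 = 0.004
  M1: 0.35 × 0.15 = 0.0525
  M4: 0.25 × 0.065 = 0.01625
  M3: 0.15 × 0.166 = 0.0249
Sum = 0.09775.
P(M2 | evidence) = 0.0001 / 0.09775 ≈ 0.0010.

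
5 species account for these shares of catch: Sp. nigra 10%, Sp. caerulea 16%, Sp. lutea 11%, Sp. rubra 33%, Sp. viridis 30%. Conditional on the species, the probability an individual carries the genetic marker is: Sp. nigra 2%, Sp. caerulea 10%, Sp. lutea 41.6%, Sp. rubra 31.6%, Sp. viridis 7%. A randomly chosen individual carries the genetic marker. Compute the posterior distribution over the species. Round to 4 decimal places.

Unnormalized posteriors (prior × likelihood):
  Sp. nigra: 0.1 × 0.02 = 0.002
  Sp. caerulea: 0.16 × 0.1 = 0.016
  Sp. lutea: 0.11 × 0.416 = 0.04576
  Sp. rubra: 0.33 × 0.316 = 0.10428
  Sp. viridis: 0.3 × 0.07 = 0.021
Sum = 0.18904.
P(Sp. nigra | marker) = 0.002/0.18904 ≈ 0.0106
P(Sp. caerulea | marker) = 0.016/0.18904 ≈ 0.0846
P(Sp. lutea | marker) = 0.04576/0.18904 ≈ 0.2421
P(Sp. rubra | marker) = 0.10428/0.18904 ≈ 0.5516
P(Sp. viridis | marker) = 0.021/0.18904 ≈ 0.1111

Sp. nigra 0.0106, Sp. caerulea 0.0846, Sp. lutea 0.2421, Sp. rubra 0.5516, Sp. viridis 0.1111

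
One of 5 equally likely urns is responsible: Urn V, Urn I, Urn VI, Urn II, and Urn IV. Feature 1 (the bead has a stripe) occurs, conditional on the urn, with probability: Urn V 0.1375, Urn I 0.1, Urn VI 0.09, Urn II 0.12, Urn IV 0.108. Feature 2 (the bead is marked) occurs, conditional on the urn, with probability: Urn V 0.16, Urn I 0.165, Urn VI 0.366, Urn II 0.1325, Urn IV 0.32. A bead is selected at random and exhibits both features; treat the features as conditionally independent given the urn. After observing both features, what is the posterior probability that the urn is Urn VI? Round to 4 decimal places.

Since the prior is uniform, the posterior is proportional to the likelihood:
  Urn V: 0.1375 × 0.16 = 0.022
  Urn I: 0.1 × 0.165 = 0.0165
  Urn VI: 0.09 × 0.366 = 0.03294
  Urn II: 0.12 × 0.1325 = 0.0159
  Urn IV: 0.108 × 0.32 = 0.03456
Normalizing constant = 0.1219.
P(Urn VI | evidence) = 0.03294 / 0.1219 ≈ 0.2702.

0.2702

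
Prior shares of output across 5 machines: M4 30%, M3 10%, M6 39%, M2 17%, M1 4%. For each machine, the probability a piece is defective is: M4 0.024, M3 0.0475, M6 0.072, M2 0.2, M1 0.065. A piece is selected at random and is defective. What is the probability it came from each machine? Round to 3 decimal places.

M4 0.094, M3 0.062, M6 0.366, M2 0.444, M1 0.034

Compute prior × likelihood for every hypothesis:
  M4: 0.3 × 0.024 = 0.0072
  M3: 0.1 × 0.0475 = 0.00475
  M6: 0.39 × 0.072 = 0.02808
  M2: 0.17 × 0.2 = 0.034
  M1: 0.04 × 0.065 = 0.0026
Total = 0.07663.
P(M4 | defective) = 0.0072/0.07663 ≈ 0.094
P(M3 | defective) = 0.00475/0.07663 ≈ 0.062
P(M6 | defective) = 0.02808/0.07663 ≈ 0.366
P(M2 | defective) = 0.034/0.07663 ≈ 0.444
P(M1 | defective) = 0.0026/0.07663 ≈ 0.034
(Check: 0.094+0.062+0.366+0.444+0.034 = 1.000.)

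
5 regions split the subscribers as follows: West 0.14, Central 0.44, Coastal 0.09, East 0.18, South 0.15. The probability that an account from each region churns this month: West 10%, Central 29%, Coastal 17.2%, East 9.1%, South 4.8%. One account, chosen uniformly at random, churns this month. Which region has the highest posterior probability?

Central

Prior × likelihood for each hypothesis:
  West: 0.14 × 0.1 = 0.014
  Central: 0.44 × 0.29 = 0.1276
  Coastal: 0.09 × 0.172 = 0.01548
  East: 0.18 × 0.091 = 0.01638
  South: 0.15 × 0.048 = 0.0072
Total = 0.18066.
Largest term belongs to Central, so Central is most probable.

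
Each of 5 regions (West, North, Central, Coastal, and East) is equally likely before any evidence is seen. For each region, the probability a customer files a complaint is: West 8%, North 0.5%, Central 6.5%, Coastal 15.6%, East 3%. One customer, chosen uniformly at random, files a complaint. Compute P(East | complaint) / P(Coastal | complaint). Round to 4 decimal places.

0.1923

Since the prior is uniform, the posterior is proportional to the likelihood:
  West: 0.08
  North: 0.005
  Central: 0.065
  Coastal: 0.156
  East: 0.03
Total = 0.336.
The ratio is 0.03 / 0.156 (the normalizer cancels) = 0.1923.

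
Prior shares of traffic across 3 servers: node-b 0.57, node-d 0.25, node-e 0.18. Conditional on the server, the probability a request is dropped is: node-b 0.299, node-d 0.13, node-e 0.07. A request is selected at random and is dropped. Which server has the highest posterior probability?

By Bayes' rule, posterior ∝ prior × likelihood:
  node-b: 0.57 × 0.299 = 0.17043
  node-d: 0.25 × 0.13 = 0.0325
  node-e: 0.18 × 0.07 = 0.0126
Normalizing constant = 0.21553.
Largest term belongs to node-b, so node-b is most probable.

node-b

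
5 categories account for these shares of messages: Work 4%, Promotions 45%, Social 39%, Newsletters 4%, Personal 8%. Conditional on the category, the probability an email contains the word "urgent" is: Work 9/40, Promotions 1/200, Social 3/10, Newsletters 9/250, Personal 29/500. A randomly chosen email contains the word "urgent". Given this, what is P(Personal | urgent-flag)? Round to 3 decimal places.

Compute prior × likelihood for every hypothesis:
  Work: 0.04 × 0.225 = 0.009
  Promotions: 0.45 × 0.005 = 0.00225
  Social: 0.39 × 0.3 = 0.117
  Newsletters: 0.04 × 0.036 = 0.00144
  Personal: 0.08 × 0.058 = 0.00464
Normalizing constant = 0.13433.
P(Personal | evidence) = 0.00464 / 0.13433 ≈ 0.035.

0.035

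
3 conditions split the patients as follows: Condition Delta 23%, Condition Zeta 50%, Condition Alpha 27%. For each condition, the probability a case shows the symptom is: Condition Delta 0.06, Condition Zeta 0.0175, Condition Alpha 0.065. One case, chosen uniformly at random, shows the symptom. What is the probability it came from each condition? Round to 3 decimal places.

By Bayes' rule, posterior ∝ prior × likelihood:
  Condition Delta: 0.23 × 0.06 = 0.0138
  Condition Zeta: 0.5 × 0.0175 = 0.00875
  Condition Alpha: 0.27 × 0.065 = 0.01755
Normalizing constant = 0.0401.
P(Condition Delta | symptomatic) = 0.0138/0.0401 ≈ 0.344
P(Condition Zeta | symptomatic) = 0.00875/0.0401 ≈ 0.218
P(Condition Alpha | symptomatic) = 0.01755/0.0401 ≈ 0.438

Condition Delta 0.344, Condition Zeta 0.218, Condition Alpha 0.438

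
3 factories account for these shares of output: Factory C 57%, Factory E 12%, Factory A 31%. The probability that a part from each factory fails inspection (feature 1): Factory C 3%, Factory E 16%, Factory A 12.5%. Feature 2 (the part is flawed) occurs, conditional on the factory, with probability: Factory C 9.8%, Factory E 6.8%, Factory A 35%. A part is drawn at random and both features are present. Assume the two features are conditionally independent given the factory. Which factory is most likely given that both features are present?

Factory A

Prior × likelihood for each hypothesis:
  Factory C: 0.57 × 0.03 × 0.098 = 0.0016758
  Factory E: 0.12 × 0.16 × 0.068 = 0.0013056
  Factory A: 0.31 × 0.125 × 0.35 = 0.0135625
Sum = 0.0165439.
Largest term belongs to Factory A, so Factory A is most probable.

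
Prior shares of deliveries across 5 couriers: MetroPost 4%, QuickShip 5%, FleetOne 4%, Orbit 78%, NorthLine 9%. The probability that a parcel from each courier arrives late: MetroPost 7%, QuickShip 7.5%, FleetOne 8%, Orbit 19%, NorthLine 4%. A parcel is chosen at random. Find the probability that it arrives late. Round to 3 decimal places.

Compute prior × likelihood for every hypothesis:
  MetroPost: 0.04 × 0.07 = 0.0028
  QuickShip: 0.05 × 0.075 = 0.00375
  FleetOne: 0.04 × 0.08 = 0.0032
  Orbit: 0.78 × 0.19 = 0.1482
  NorthLine: 0.09 × 0.04 = 0.0036
P(late) = 0.0028 + 0.00375 + 0.0032 + 0.1482 + 0.0036 = 0.16155 → 0.162.

0.162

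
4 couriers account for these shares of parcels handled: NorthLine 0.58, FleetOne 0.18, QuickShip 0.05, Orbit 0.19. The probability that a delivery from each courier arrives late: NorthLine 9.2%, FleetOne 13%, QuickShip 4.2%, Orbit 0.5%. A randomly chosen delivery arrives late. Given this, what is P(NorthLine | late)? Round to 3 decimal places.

Prior × likelihood for each hypothesis:
  NorthLine: 0.58 × 0.092 = 0.05336
  FleetOne: 0.18 × 0.13 = 0.0234
  QuickShip: 0.05 × 0.042 = 0.0021
  Orbit: 0.19 × 0.005 = 0.00095
Normalizing constant = 0.07981.
P(NorthLine | evidence) = 0.05336 / 0.07981 ≈ 0.669.

0.669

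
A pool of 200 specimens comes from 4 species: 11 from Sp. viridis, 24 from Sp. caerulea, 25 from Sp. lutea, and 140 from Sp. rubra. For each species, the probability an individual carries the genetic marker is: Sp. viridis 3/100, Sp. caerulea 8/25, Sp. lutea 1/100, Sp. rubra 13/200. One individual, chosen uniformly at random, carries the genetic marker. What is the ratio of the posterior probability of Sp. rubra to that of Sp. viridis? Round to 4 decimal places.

27.5758

Compute prior × likelihood for every hypothesis:
  Sp. viridis: 0.055 × 0.03 = 0.00165
  Sp. caerulea: 0.12 × 0.32 = 0.0384
  Sp. lutea: 0.125 × 0.01 = 0.00125
  Sp. rubra: 0.7 × 0.065 = 0.0455
Sum = 0.0868.
The ratio is 0.0455 / 0.00165 (the normalizer cancels) = 27.5758.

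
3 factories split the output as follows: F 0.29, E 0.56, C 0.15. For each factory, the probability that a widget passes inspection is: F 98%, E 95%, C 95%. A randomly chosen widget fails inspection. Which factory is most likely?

E

Taking complements, P(nonconforming | each) = F 0.02, E 0.05, C 0.05.
Unnormalized posteriors (prior × likelihood):
  F: 0.29 × 0.02 = 0.0058
  E: 0.56 × 0.05 = 0.028
  C: 0.15 × 0.05 = 0.0075
Total = 0.0413.
Largest term belongs to E, so E is most probable.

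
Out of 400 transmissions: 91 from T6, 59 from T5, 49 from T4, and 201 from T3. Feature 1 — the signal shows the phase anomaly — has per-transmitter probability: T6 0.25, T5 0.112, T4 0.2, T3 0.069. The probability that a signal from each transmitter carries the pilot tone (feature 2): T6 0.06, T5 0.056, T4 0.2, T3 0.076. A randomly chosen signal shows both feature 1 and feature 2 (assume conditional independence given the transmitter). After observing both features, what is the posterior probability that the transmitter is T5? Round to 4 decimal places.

0.0779

Prior × likelihood for each hypothesis:
  T6: 0.2275 × 0.25 × 0.06 = 0.0034125
  T5: 0.1475 × 0.112 × 0.056 = 0.00092512
  T4: 0.1225 × 0.2 × 0.2 = 0.0049
  T3: 0.5025 × 0.069 × 0.076 = 0.00263511
Sum = 0.01187273.
P(T5 | evidence) = 0.00092512 / 0.01187273 ≈ 0.0779.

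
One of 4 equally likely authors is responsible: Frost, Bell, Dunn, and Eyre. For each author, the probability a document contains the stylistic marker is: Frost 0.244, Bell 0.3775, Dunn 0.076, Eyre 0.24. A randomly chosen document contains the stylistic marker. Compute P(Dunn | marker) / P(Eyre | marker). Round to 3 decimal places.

With a uniform prior (1/4 each), posterior ∝ likelihood:
  Frost: 0.244
  Bell: 0.3775
  Dunn: 0.076
  Eyre: 0.24
Total = 0.9375.
The ratio is 0.076 / 0.24 (the normalizer cancels) = 0.317.

0.317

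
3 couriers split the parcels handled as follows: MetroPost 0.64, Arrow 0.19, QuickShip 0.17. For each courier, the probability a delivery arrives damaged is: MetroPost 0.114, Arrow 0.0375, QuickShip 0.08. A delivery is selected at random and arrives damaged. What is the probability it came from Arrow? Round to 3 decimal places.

0.076

Prior × likelihood for each hypothesis:
  MetroPost: 0.64 × 0.114 = 0.07296
  Arrow: 0.19 × 0.0375 = 0.007125
  QuickShip: 0.17 × 0.08 = 0.0136
Total = 0.093685.
P(Arrow | evidence) = 0.007125 / 0.093685 ≈ 0.076.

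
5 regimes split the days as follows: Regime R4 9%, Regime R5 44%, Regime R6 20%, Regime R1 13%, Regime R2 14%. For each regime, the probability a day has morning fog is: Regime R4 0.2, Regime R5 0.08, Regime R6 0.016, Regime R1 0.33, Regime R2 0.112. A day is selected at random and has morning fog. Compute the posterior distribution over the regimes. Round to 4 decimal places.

Regime R4 0.1565, Regime R5 0.3061, Regime R6 0.0278, Regime R1 0.3731, Regime R2 0.1364

Unnormalized posteriors (prior × likelihood):
  Regime R4: 0.09 × 0.2 = 0.018
  Regime R5: 0.44 × 0.08 = 0.0352
  Regime R6: 0.2 × 0.016 = 0.0032
  Regime R1: 0.13 × 0.33 = 0.0429
  Regime R2: 0.14 × 0.112 = 0.01568
Sum = 0.11498.
P(Regime R4 | fog) = 0.018/0.11498 ≈ 0.1565
P(Regime R5 | fog) = 0.0352/0.11498 ≈ 0.3061
P(Regime R6 | fog) = 0.0032/0.11498 ≈ 0.0278
P(Regime R1 | fog) = 0.0429/0.11498 ≈ 0.3731
P(Regime R2 | fog) = 0.01568/0.11498 ≈ 0.1364
(Check: 0.1565+0.3061+0.0278+0.3731+0.1364 = 0.9999.)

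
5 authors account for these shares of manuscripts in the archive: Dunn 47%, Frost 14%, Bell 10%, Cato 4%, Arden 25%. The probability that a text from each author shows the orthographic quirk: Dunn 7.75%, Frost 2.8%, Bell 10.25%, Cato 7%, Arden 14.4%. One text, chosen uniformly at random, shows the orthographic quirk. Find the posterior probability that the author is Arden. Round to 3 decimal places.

0.403

Prior × likelihood for each hypothesis:
  Dunn: 0.47 × 0.0775 = 0.036425
  Frost: 0.14 × 0.028 = 0.00392
  Bell: 0.1 × 0.1025 = 0.01025
  Cato: 0.04 × 0.07 = 0.0028
  Arden: 0.25 × 0.144 = 0.036
Total = 0.089395.
P(Arden | evidence) = 0.036 / 0.089395 ≈ 0.403.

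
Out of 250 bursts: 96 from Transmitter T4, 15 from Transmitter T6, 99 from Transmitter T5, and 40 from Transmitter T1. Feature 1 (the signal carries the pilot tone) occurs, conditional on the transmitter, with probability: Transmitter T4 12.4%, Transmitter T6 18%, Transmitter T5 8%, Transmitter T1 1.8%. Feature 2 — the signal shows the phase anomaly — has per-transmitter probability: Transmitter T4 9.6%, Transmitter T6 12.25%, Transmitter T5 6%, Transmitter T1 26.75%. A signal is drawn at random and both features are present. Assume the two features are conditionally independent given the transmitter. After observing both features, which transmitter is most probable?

Transmitter T4

Unnormalized posteriors (prior × likelihood):
  Transmitter T4: 0.384 × 0.124 × 0.096 = 0.004571136
  Transmitter T6: 0.06 × 0.18 × 0.1225 = 0.001323
  Transmitter T5: 0.396 × 0.08 × 0.06 = 0.0019008
  Transmitter T1: 0.16 × 0.018 × 0.2675 = 0.0007704
Normalizing constant = 0.008565336.
Largest term belongs to Transmitter T4, so Transmitter T4 is most probable.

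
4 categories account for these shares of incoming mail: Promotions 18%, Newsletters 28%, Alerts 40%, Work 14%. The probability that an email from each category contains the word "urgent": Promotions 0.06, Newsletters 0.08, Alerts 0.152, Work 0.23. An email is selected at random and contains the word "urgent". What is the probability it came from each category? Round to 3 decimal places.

Promotions 0.086, Newsletters 0.177, Alerts 0.482, Work 0.255

Prior × likelihood for each hypothesis:
  Promotions: 0.18 × 0.06 = 0.0108
  Newsletters: 0.28 × 0.08 = 0.0224
  Alerts: 0.4 × 0.152 = 0.0608
  Work: 0.14 × 0.23 = 0.0322
Sum = 0.1262.
P(Promotions | urgent-flag) = 0.0108/0.1262 ≈ 0.086
P(Newsletters | urgent-flag) = 0.0224/0.1262 ≈ 0.177
P(Alerts | urgent-flag) = 0.0608/0.1262 ≈ 0.482
P(Work | urgent-flag) = 0.0322/0.1262 ≈ 0.255
(Check: 0.086+0.177+0.482+0.255 = 1.000.)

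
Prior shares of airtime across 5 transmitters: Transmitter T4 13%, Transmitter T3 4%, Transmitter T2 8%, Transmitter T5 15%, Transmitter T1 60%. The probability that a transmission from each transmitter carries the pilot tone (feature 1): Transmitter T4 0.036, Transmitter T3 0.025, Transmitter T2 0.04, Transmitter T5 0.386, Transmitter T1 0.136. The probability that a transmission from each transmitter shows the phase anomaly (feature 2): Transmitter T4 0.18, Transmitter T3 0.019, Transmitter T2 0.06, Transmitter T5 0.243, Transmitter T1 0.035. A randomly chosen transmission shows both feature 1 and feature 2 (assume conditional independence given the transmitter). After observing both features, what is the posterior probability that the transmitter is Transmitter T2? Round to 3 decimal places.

0.011

By Bayes' rule, posterior ∝ prior × likelihood:
  Transmitter T4: 0.13 × 0.036 × 0.18 = 0.0008424
  Transmitter T3: 0.04 × 0.025 × 0.019 = 0.000019
  Transmitter T2: 0.08 × 0.04 × 0.06 = 0.000192
  Transmitter T5: 0.15 × 0.386 × 0.243 = 0.0140697
  Transmitter T1: 0.6 × 0.136 × 0.035 = 0.002856
Normalizing constant = 0.0179791.
P(Transmitter T2 | evidence) = 0.000192 / 0.0179791 ≈ 0.011.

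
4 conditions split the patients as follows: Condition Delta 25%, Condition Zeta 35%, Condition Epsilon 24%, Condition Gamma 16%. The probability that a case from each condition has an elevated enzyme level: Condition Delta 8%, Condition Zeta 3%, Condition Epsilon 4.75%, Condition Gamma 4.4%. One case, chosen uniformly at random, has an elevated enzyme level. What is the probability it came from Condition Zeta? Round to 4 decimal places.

0.2145

Unnormalized posteriors (prior × likelihood):
  Condition Delta: 0.25 × 0.08 = 0.02
  Condition Zeta: 0.35 × 0.03 = 0.0105
  Condition Epsilon: 0.24 × 0.0475 = 0.0114
  Condition Gamma: 0.16 × 0.044 = 0.00704
Total = 0.04894.
P(Condition Zeta | evidence) = 0.0105 / 0.04894 ≈ 0.2145.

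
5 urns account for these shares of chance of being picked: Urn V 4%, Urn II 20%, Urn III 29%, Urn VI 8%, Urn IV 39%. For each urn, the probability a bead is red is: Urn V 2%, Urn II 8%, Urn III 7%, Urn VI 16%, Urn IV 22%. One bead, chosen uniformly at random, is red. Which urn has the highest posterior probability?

Prior × likelihood for each hypothesis:
  Urn V: 0.04 × 0.02 = 0.0008
  Urn II: 0.2 × 0.08 = 0.016
  Urn III: 0.29 × 0.07 = 0.0203
  Urn VI: 0.08 × 0.16 = 0.0128
  Urn IV: 0.39 × 0.22 = 0.0858
Sum = 0.1357.
Largest term belongs to Urn IV, so Urn IV is most probable.

Urn IV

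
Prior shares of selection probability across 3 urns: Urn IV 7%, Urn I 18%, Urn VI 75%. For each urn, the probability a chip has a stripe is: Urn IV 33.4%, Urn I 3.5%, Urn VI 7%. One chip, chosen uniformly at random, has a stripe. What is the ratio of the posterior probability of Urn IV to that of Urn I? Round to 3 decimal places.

Unnormalized posteriors (prior × likelihood):
  Urn IV: 0.07 × 0.334 = 0.02338
  Urn I: 0.18 × 0.035 = 0.0063
  Urn VI: 0.75 × 0.07 = 0.0525
Total = 0.08218.
The ratio is 0.02338 / 0.0063 (the normalizer cancels) = 3.711.

3.711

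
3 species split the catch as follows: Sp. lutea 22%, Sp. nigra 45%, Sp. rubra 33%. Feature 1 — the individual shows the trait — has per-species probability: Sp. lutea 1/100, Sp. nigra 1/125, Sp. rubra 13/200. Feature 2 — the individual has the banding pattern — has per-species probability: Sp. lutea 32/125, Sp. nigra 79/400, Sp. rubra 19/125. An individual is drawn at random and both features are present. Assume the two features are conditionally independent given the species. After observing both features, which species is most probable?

Sp. rubra

By Bayes' rule, posterior ∝ prior × likelihood:
  Sp. lutea: 0.22 × 0.01 × 0.256 = 0.0005632
  Sp. nigra: 0.45 × 0.008 × 0.1975 = 0.000711
  Sp. rubra: 0.33 × 0.065 × 0.152 = 0.0032604
Normalizing constant = 0.0045346.
Largest term belongs to Sp. rubra, so Sp. rubra is most probable.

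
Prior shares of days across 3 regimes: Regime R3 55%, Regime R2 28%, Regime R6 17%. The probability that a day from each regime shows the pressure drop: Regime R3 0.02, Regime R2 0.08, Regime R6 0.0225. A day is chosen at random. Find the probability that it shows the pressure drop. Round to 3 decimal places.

Unnormalized posteriors (prior × likelihood):
  Regime R3: 0.55 × 0.02 = 0.011
  Regime R2: 0.28 × 0.08 = 0.0224
  Regime R6: 0.17 × 0.0225 = 0.003825
P(drop) = 0.011 + 0.0224 + 0.003825 = 0.037225 → 0.037.

0.037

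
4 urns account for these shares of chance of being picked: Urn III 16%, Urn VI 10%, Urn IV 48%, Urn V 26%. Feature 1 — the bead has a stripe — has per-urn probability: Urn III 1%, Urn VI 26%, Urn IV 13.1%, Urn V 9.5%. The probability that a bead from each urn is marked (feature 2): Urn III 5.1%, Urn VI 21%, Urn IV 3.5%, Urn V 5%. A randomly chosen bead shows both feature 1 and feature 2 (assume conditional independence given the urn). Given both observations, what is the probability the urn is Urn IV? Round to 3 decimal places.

0.245

By Bayes' rule, posterior ∝ prior × likelihood:
  Urn III: 0.16 × 0.01 × 0.051 = 0.0000816
  Urn VI: 0.1 × 0.26 × 0.21 = 0.00546
  Urn IV: 0.48 × 0.131 × 0.035 = 0.0022008
  Urn V: 0.26 × 0.095 × 0.05 = 0.001235
Total = 0.0089774.
P(Urn IV | evidence) = 0.0022008 / 0.0089774 ≈ 0.245.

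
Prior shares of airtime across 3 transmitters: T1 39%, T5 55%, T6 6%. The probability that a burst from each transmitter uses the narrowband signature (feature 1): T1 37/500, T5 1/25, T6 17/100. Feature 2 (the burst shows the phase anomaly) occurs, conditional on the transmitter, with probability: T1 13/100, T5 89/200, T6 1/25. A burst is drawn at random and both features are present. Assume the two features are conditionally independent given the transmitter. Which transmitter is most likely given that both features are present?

Compute prior × likelihood for every hypothesis:
  T1: 0.39 × 0.074 × 0.13 = 0.0037518
  T5: 0.55 × 0.04 × 0.445 = 0.00979
  T6: 0.06 × 0.17 × 0.04 = 0.000408
Sum = 0.0139498.
Largest term belongs to T5, so T5 is most probable.

T5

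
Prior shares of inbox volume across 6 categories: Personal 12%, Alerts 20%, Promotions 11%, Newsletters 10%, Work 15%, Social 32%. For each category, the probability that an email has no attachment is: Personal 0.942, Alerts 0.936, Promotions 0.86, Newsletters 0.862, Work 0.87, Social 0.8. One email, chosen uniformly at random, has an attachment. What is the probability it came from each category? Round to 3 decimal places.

Personal 0.053, Alerts 0.097, Promotions 0.116, Newsletters 0.104, Work 0.147, Social 0.483

Taking complements, P(attachment | each) = Personal 0.058, Alerts 0.064, Promotions 0.14, Newsletters 0.138, Work 0.13, Social 0.2.
Prior × likelihood for each hypothesis:
  Personal: 0.12 × 0.058 = 0.00696
  Alerts: 0.2 × 0.064 = 0.0128
  Promotions: 0.11 × 0.14 = 0.0154
  Newsletters: 0.1 × 0.138 = 0.0138
  Work: 0.15 × 0.13 = 0.0195
  Social: 0.32 × 0.2 = 0.064
Sum = 0.13246.
P(Personal | attachment) = 0.00696/0.13246 ≈ 0.053
P(Alerts | attachment) = 0.0128/0.13246 ≈ 0.097
P(Promotions | attachment) = 0.0154/0.13246 ≈ 0.116
P(Newsletters | attachment) = 0.0138/0.13246 ≈ 0.104
P(Work | attachment) = 0.0195/0.13246 ≈ 0.147
P(Social | attachment) = 0.064/0.13246 ≈ 0.483
(Check: 0.053+0.097+0.116+0.104+0.147+0.483 = 1.000.)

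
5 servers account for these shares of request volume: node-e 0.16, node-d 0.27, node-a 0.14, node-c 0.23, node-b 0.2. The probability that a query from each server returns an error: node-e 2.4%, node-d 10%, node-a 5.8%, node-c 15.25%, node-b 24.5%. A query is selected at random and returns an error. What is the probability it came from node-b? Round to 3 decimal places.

0.398

Prior × likelihood for each hypothesis:
  node-e: 0.16 × 0.024 = 0.00384
  node-d: 0.27 × 0.1 = 0.027
  node-a: 0.14 × 0.058 = 0.00812
  node-c: 0.23 × 0.1525 = 0.035075
  node-b: 0.2 × 0.245 = 0.049
Sum = 0.123035.
P(node-b | evidence) = 0.049 / 0.123035 ≈ 0.398.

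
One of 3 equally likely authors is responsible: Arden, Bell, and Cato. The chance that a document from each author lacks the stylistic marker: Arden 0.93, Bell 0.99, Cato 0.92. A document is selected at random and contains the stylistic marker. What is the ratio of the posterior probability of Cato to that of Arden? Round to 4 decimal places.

1.1429

Taking complements, P(marker | each) = Arden 0.07, Bell 0.01, Cato 0.08.
With a uniform prior (1/3 each), posterior ∝ likelihood:
  Arden: 0.07
  Bell: 0.01
  Cato: 0.08
Sum = 0.16.
The ratio is 0.08 / 0.07 (the normalizer cancels) = 1.1429.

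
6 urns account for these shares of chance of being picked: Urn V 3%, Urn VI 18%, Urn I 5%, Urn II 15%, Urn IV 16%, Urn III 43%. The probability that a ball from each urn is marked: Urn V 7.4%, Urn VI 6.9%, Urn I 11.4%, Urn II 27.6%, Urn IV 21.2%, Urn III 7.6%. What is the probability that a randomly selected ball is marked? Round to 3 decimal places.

0.128

Prior × likelihood for each hypothesis:
  Urn V: 0.03 × 0.074 = 0.00222
  Urn VI: 0.18 × 0.069 = 0.01242
  Urn I: 0.05 × 0.114 = 0.0057
  Urn II: 0.15 × 0.276 = 0.0414
  Urn IV: 0.16 × 0.212 = 0.03392
  Urn III: 0.43 × 0.076 = 0.03268
P(marked) = 0.00222 + 0.01242 + 0.0057 + 0.0414 + 0.03392 + 0.03268 = 0.12834 → 0.128.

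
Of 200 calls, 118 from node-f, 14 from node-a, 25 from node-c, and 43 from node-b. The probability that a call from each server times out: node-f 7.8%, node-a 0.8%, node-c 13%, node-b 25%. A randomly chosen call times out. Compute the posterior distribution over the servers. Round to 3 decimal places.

node-f 0.395, node-a 0.005, node-c 0.139, node-b 0.461

By Bayes' rule, posterior ∝ prior × likelihood:
  node-f: 0.59 × 0.078 = 0.04602
  node-a: 0.07 × 0.008 = 0.00056
  node-c: 0.125 × 0.13 = 0.01625
  node-b: 0.215 × 0.25 = 0.05375
Normalizing constant = 0.11658.
P(node-f | timeout) = 0.04602/0.11658 ≈ 0.395
P(node-a | timeout) = 0.00056/0.11658 ≈ 0.005
P(node-c | timeout) = 0.01625/0.11658 ≈ 0.139
P(node-b | timeout) = 0.05375/0.11658 ≈ 0.461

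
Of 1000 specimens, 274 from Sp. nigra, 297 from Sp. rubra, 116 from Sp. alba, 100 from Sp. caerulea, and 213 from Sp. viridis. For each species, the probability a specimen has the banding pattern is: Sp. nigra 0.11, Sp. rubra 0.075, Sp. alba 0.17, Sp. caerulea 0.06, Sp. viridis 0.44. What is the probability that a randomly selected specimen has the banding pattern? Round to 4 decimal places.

0.1719

Compute prior × likelihood for every hypothesis:
  Sp. nigra: 0.274 × 0.11 = 0.03014
  Sp. rubra: 0.297 × 0.075 = 0.022275
  Sp. alba: 0.116 × 0.17 = 0.01972
  Sp. caerulea: 0.1 × 0.06 = 0.006
  Sp. viridis: 0.213 × 0.44 = 0.09372
P(banded) = 0.03014 + 0.022275 + 0.01972 + 0.006 + 0.09372 = 0.171855 → 0.1719.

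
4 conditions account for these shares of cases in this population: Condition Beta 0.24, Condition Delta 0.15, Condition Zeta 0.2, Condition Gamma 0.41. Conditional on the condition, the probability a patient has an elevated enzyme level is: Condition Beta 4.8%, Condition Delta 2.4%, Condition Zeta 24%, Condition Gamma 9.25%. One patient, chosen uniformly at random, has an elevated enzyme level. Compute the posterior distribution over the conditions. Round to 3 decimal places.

By Bayes' rule, posterior ∝ prior × likelihood:
  Condition Beta: 0.24 × 0.048 = 0.01152
  Condition Delta: 0.15 × 0.024 = 0.0036
  Condition Zeta: 0.2 × 0.24 = 0.048
  Condition Gamma: 0.41 × 0.0925 = 0.037925
Total = 0.101045.
P(Condition Beta | elevated) = 0.01152/0.101045 ≈ 0.114
P(Condition Delta | elevated) = 0.0036/0.101045 ≈ 0.036
P(Condition Zeta | elevated) = 0.048/0.101045 ≈ 0.475
P(Condition Gamma | elevated) = 0.037925/0.101045 ≈ 0.375

Condition Beta 0.114, Condition Delta 0.036, Condition Zeta 0.475, Condition Gamma 0.375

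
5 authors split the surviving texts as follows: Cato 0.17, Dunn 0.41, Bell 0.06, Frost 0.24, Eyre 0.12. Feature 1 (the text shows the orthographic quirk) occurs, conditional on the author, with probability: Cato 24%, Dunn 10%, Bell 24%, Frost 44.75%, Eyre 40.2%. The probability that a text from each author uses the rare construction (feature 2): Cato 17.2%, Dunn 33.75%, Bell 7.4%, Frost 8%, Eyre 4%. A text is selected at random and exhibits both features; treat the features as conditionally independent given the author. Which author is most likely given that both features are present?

Dunn

Compute prior × likelihood for every hypothesis:
  Cato: 0.17 × 0.24 × 0.172 = 0.0070176
  Dunn: 0.41 × 0.1 × 0.3375 = 0.0138375
  Bell: 0.06 × 0.24 × 0.074 = 0.0010656
  Frost: 0.24 × 0.4475 × 0.08 = 0.008592
  Eyre: 0.12 × 0.402 × 0.04 = 0.0019296
Sum = 0.0324423.
Largest term belongs to Dunn, so Dunn is most probable.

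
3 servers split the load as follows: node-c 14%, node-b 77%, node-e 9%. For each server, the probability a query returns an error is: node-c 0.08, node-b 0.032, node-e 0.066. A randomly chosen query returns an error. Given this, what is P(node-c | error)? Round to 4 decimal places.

0.2681

By Bayes' rule, posterior ∝ prior × likelihood:
  node-c: 0.14 × 0.08 = 0.0112
  node-b: 0.77 × 0.032 = 0.02464
  node-e: 0.09 × 0.066 = 0.00594
Total = 0.04178.
P(node-c | evidence) = 0.0112 / 0.04178 ≈ 0.2681.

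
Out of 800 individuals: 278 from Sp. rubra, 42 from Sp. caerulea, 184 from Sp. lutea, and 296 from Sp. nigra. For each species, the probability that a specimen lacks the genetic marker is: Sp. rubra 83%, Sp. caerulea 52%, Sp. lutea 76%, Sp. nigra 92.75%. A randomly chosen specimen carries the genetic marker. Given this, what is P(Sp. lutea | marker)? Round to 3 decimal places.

0.332

Taking complements, P(marker | each) = Sp. rubra 0.17, Sp. caerulea 0.48, Sp. lutea 0.24, Sp. nigra 0.0725.
Compute prior × likelihood for every hypothesis:
  Sp. rubra: 0.3475 × 0.17 = 0.059075
  Sp. caerulea: 0.0525 × 0.48 = 0.0252
  Sp. lutea: 0.23 × 0.24 = 0.0552
  Sp. nigra: 0.37 × 0.0725 = 0.026825
Normalizing constant = 0.1663.
P(Sp. lutea | evidence) = 0.0552 / 0.1663 ≈ 0.332.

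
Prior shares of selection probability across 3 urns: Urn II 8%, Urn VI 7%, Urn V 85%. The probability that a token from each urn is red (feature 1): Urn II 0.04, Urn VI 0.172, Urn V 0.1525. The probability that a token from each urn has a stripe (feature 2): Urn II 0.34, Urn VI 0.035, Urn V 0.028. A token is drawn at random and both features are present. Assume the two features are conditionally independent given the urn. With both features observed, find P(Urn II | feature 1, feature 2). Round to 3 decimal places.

0.212

Compute prior × likelihood for every hypothesis:
  Urn II: 0.08 × 0.04 × 0.34 = 0.001088
  Urn VI: 0.07 × 0.172 × 0.035 = 0.0004214
  Urn V: 0.85 × 0.1525 × 0.028 = 0.0036295
Total = 0.0051389.
P(Urn II | evidence) = 0.001088 / 0.0051389 ≈ 0.212.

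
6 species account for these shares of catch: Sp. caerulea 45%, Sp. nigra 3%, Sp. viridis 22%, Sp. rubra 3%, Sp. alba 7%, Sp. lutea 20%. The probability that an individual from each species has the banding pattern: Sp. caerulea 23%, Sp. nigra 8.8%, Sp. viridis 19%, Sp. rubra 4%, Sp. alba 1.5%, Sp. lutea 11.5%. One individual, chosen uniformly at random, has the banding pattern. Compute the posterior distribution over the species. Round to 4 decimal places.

Sp. caerulea 0.5976, Sp. nigra 0.0152, Sp. viridis 0.2414, Sp. rubra 0.0069, Sp. alba 0.0061, Sp. lutea 0.1328

Unnormalized posteriors (prior × likelihood):
  Sp. caerulea: 0.45 × 0.23 = 0.1035
  Sp. nigra: 0.03 × 0.088 = 0.00264
  Sp. viridis: 0.22 × 0.19 = 0.0418
  Sp. rubra: 0.03 × 0.04 = 0.0012
  Sp. alba: 0.07 × 0.015 = 0.00105
  Sp. lutea: 0.2 × 0.115 = 0.023
Sum = 0.17319.
P(Sp. caerulea | banded) = 0.1035/0.17319 ≈ 0.5976
P(Sp. nigra | banded) = 0.00264/0.17319 ≈ 0.0152
P(Sp. viridis | banded) = 0.0418/0.17319 ≈ 0.2414
P(Sp. rubra | banded) = 0.0012/0.17319 ≈ 0.0069
P(Sp. alba | banded) = 0.00105/0.17319 ≈ 0.0061
P(Sp. lutea | banded) = 0.023/0.17319 ≈ 0.1328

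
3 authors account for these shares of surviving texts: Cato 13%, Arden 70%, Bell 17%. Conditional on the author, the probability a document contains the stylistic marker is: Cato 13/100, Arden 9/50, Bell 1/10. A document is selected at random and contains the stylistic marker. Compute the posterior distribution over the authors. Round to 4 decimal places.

Cato 0.1057, Arden 0.7880, Bell 0.1063

Prior × likelihood for each hypothesis:
  Cato: 0.13 × 0.13 = 0.0169
  Arden: 0.7 × 0.18 = 0.126
  Bell: 0.17 × 0.1 = 0.017
Total = 0.1599.
P(Cato | marker) = 0.0169/0.1599 ≈ 0.1057
P(Arden | marker) = 0.126/0.1599 ≈ 0.7880
P(Bell | marker) = 0.017/0.1599 ≈ 0.1063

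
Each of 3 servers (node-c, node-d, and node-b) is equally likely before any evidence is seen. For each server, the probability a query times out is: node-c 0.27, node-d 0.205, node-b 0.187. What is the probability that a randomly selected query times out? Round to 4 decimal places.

0.2207

Since the prior is uniform, the posterior is proportional to the likelihood:
  node-c: 0.27
  node-d: 0.205
  node-b: 0.187
P(timeout) = (1/3) × (0.27 + 0.205 + 0.187) = 0.662/3 ≈ 0.2207.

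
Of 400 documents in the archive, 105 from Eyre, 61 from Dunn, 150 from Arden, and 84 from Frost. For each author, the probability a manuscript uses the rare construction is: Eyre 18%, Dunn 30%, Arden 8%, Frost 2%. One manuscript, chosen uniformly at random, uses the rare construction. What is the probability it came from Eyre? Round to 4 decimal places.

Compute prior × likelihood for every hypothesis:
  Eyre: 0.2625 × 0.18 = 0.04725
  Dunn: 0.1525 × 0.3 = 0.04575
  Arden: 0.375 × 0.08 = 0.03
  Frost: 0.21 × 0.02 = 0.0042
Normalizing constant = 0.1272.
P(Eyre | evidence) = 0.04725 / 0.1272 ≈ 0.3715.

0.3715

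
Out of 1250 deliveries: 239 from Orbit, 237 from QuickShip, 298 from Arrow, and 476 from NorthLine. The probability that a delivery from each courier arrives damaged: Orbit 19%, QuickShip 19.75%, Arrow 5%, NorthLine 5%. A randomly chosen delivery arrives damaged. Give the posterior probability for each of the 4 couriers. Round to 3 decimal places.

Prior × likelihood for each hypothesis:
  Orbit: 0.1912 × 0.19 = 0.036328
  QuickShip: 0.1896 × 0.1975 = 0.037446
  Arrow: 0.2384 × 0.05 = 0.01192
  NorthLine: 0.3808 × 0.05 = 0.01904
Normalizing constant = 0.104734.
P(Orbit | damaged) = 0.036328/0.104734 ≈ 0.347
P(QuickShip | damaged) = 0.037446/0.104734 ≈ 0.358
P(Arrow | damaged) = 0.01192/0.104734 ≈ 0.114
P(NorthLine | damaged) = 0.01904/0.104734 ≈ 0.182

Orbit 0.347, QuickShip 0.358, Arrow 0.114, NorthLine 0.182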